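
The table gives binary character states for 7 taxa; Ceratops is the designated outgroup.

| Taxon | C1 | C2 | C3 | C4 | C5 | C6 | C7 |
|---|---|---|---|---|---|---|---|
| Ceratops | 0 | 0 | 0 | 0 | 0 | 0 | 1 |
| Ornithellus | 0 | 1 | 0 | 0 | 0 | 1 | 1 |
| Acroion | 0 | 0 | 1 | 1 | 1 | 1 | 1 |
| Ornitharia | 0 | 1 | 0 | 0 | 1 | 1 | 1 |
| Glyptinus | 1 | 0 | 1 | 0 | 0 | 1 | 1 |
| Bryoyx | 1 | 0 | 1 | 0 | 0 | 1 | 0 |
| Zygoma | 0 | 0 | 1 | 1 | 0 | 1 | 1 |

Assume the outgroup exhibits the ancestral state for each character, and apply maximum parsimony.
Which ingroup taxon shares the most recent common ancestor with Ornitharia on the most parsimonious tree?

Ornithellus

Character polarity is set by the outgroup: the derived state is whichever differs from the outgroup's state, so for C7 the derived state is '0', and for the remaining characters it is '1'.
C1: derived state '1' in Bryoyx and Glyptinus only — synapomorphy for {Bryoyx, Glyptinus}.
C2: derived state '1' in Ornitharia and Ornithellus only — synapomorphy for {Ornitharia, Ornithellus}.
C3: derived state '1' in Acroion, Bryoyx, Glyptinus, and Zygoma only — synapomorphy for {Acroion, Bryoyx, Glyptinus, Zygoma}.
Only Acroion and Zygoma show the derived state '1' for C4, supporting them as a clade.
C5 (state '1') occurs in Acroion and Ornitharia but conflicts with the nesting implied by the other characters — most parsimoniously interpreted as homoplasy.
All ingroup taxa share the derived state '1' for C6; it defines the ingroup but does not resolve relationships within it.
C7 (derived state '0') is unique to Bryoyx (autapomorphy; uninformative for grouping).
Most parsimonious ingroup topology: ((Ornithellus,Ornitharia),((Acroion,Zygoma),(Glyptinus,Bryoyx))).
Ornitharia and Ornithellus form a cherry on this tree, so they are sister taxa.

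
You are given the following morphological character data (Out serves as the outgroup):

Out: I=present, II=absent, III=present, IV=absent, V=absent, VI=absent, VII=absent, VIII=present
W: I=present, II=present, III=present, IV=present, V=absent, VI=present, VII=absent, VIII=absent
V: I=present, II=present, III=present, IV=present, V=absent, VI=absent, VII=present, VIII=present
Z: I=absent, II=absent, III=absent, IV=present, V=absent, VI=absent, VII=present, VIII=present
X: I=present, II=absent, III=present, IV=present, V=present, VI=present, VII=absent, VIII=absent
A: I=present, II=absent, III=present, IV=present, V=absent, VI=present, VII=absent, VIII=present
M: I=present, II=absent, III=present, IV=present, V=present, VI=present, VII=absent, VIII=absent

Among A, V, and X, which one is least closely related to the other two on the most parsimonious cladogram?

V

Character polarity is set by the outgroup: the derived state is whichever differs from the outgroup's state, so for I, III, VIII the derived state is 'absent', and for the remaining characters it is 'present'.
I (derived state 'absent') is unique to Z (autapomorphy; uninformative for grouping).
II groups V and W, which is incompatible with the clades supported by the remaining characters; treating it as convergent (homoplasy) costs fewer steps than any alternative tree.
III: derived state 'absent' in Z only — an autapomorphy, so it tells us nothing about relationships among taxa.
IV (derived state 'present') is shared by all ingroup taxa — unites the whole ingroup.
Only M and X show the derived state 'present' for V, supporting them as a clade.
VI: derived state 'present' in A, M, W, and X only — synapomorphy for {A, M, W, X}.
VII: derived state 'present' in V and Z only — synapomorphy for {V, Z}.
VIII (derived state 'absent') is shared by M, W, and X — a synapomorphy uniting that clade.
Most parsimonious ingroup topology: (((W,(X,M)),A),(V,Z)).
A and X share a more recent common ancestor with each other than either does with V, so V is the least closely related of the three.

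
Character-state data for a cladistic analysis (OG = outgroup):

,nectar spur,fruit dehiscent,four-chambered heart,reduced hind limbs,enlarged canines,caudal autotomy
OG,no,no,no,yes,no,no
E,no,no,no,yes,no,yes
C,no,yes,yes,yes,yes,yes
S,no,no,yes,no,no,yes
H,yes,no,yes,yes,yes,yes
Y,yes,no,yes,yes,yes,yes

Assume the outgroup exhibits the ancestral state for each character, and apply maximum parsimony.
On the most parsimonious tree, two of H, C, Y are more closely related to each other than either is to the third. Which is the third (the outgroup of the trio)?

Character polarity is set by the outgroup: the derived state is whichever differs from the outgroup's state, so for reduced hind limbs the derived state is 'no', and for the remaining characters it is 'yes'.
nectar spur (derived state 'yes') is shared by H and Y — a synapomorphy uniting that clade.
fruit dehiscent (derived state 'yes') is unique to C (autapomorphy; uninformative for grouping).
four-chambered heart (derived state 'yes') is shared by C, H, S, and Y — a synapomorphy uniting that clade.
reduced hind limbs: derived state 'no' in S only — an autapomorphy, so it tells us nothing about relationships among taxa.
enlarged canines (derived state 'yes') is shared by C, H, and Y — a synapomorphy uniting that clade.
All ingroup taxa share the derived state 'yes' for caudal autotomy; it defines the ingroup but does not resolve relationships within it.
Most parsimonious ingroup topology: (E,((C,(H,Y)),S)).
Y and H share a more recent common ancestor with each other than either does with C, so C is the least closely related of the three.

C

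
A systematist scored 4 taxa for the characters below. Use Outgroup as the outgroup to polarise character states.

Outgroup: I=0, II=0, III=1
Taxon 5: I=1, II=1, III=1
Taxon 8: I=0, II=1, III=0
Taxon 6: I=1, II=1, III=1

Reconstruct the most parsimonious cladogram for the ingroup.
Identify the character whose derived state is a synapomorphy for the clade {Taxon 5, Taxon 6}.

Character polarity is set by the outgroup: the derived state is whichever differs from the outgroup's state, so for III the derived state is '0', and for the remaining characters it is '1'.
Only Taxon 5 and Taxon 6 show the derived state '1' for I, supporting them as a clade.
II (derived state '1') is shared by all ingroup taxa — unites the whole ingroup.
III (derived state '0') is unique to Taxon 8 (autapomorphy; uninformative for grouping).
Most parsimonious ingroup topology: ((Taxon 5,Taxon 6),Taxon 8).
The clade {Taxon 5, Taxon 6} is supported by I: its derived state '1' occurs in exactly those taxa and in no other taxon (including the outgroup).

I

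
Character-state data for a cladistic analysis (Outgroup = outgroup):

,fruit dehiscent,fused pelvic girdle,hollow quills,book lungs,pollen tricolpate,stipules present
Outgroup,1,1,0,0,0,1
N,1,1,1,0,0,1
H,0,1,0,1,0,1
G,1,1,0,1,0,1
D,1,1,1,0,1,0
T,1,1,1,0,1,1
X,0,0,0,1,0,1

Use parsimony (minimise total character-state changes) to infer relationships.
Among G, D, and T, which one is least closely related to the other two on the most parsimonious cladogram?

Character polarity is set by the outgroup: the derived state is whichever differs from the outgroup's state, so for fruit dehiscent, fused pelvic girdle, stipules present the derived state is '0', and for the remaining characters it is '1'.
fruit dehiscent: derived state '0' in H and X only — synapomorphy for {H, X}.
fused pelvic girdle: derived state '0' in X only — an autapomorphy, so it tells us nothing about relationships among taxa.
hollow quills (derived state '1') is shared by D, N, and T — a synapomorphy uniting that clade.
book lungs (derived state '1') is shared by G, H, and X — a synapomorphy uniting that clade.
pollen tricolpate (derived state '1') is shared by D and T — a synapomorphy uniting that clade.
stipules present: derived state '0' in D only — an autapomorphy, so it tells us nothing about relationships among taxa.
Most parsimonious ingroup topology: ((N,(D,T)),((H,X),G)).
D and T share a more recent common ancestor with each other than either does with G, so G is the least closely related of the three.

G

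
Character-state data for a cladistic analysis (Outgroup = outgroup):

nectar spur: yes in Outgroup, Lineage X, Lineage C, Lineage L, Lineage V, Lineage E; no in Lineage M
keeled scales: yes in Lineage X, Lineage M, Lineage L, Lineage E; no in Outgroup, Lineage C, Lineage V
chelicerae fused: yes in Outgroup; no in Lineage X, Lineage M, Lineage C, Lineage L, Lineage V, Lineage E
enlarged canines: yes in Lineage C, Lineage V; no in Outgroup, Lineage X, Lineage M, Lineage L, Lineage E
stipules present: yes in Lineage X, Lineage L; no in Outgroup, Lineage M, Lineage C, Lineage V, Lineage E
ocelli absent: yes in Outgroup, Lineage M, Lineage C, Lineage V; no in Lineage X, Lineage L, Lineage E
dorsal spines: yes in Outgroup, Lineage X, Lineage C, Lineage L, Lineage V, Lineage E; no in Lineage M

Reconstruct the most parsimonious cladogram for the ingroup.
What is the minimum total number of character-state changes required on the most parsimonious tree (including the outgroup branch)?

7

Character polarity is set by the outgroup: the derived state is whichever differs from the outgroup's state, so for nectar spur, chelicerae fused, ocelli absent, dorsal spines the derived state is 'no', and for the remaining characters it is 'yes'.
nectar spur (derived state 'no') is unique to Lineage M (autapomorphy; uninformative for grouping).
Only Lineage E, Lineage L, Lineage M, and Lineage X show the derived state 'yes' for keeled scales, supporting them as a clade.
All ingroup taxa share the derived state 'no' for chelicerae fused; it defines the ingroup but does not resolve relationships within it.
enlarged canines: derived state 'yes' in Lineage C and Lineage V only — synapomorphy for {Lineage C, Lineage V}.
stipules present (derived state 'yes') is shared by Lineage L and Lineage X — a synapomorphy uniting that clade.
ocelli absent: derived state 'no' in Lineage E, Lineage L, and Lineage X only — synapomorphy for {Lineage E, Lineage L, Lineage X}.
dorsal spines (derived state 'no') is unique to Lineage M (autapomorphy; uninformative for grouping).
Most parsimonious ingroup topology: ((((Lineage X,Lineage L),Lineage E),Lineage M),(Lineage C,Lineage V)).
Changes per character on this tree: nectar spur: 1; keeled scales: 1; chelicerae fused: 1; enlarged canines: 1; stipules present: 1; ocelli absent: 1; dorsal spines: 1.
Total = 7.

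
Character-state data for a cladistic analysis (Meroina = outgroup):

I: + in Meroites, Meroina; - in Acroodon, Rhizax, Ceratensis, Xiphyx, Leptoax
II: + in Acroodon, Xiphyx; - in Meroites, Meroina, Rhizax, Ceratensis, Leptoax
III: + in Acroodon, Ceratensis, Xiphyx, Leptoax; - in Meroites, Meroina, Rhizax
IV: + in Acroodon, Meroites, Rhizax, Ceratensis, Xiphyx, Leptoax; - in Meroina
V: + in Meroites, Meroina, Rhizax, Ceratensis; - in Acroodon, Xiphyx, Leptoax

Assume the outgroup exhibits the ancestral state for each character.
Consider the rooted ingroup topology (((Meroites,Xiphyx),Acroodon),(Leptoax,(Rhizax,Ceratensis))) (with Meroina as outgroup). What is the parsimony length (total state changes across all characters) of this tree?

Map each character onto (((Meroites,Xiphyx),Acroodon),(Leptoax,(Rhizax,Ceratensis))) (rooted by Meroina) and count the minimum state changes it requires (Fitch parsimony):
I: 2; II: 2; III: 3; IV: 1; V: 3.
Total tree length = 11.

11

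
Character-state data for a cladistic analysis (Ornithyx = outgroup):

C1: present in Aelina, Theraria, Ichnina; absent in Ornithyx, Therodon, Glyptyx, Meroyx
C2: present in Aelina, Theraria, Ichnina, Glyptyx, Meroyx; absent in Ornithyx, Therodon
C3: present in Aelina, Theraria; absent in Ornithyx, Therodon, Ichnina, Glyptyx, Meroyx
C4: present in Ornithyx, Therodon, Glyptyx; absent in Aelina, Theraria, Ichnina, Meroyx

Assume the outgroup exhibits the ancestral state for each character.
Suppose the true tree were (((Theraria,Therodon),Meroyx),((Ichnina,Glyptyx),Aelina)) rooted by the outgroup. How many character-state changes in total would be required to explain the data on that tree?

Map each character onto (((Theraria,Therodon),Meroyx),((Ichnina,Glyptyx),Aelina)) (rooted by Ornithyx) and count the minimum state changes it requires (Fitch parsimony):
C1: 3; C2: 2; C3: 2; C4: 3.
Total tree length = 10.

10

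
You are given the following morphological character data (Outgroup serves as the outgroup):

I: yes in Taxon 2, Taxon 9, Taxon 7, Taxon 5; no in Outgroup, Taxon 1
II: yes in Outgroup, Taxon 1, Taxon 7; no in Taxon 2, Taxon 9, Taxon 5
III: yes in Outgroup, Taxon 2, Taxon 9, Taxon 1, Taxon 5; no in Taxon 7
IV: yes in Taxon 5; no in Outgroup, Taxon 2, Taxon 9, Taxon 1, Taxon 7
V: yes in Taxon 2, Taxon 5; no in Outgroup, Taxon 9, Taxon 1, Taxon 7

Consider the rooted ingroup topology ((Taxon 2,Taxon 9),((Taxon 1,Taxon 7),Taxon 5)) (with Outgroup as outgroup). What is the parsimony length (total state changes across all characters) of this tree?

Map each character onto ((Taxon 2,Taxon 9),((Taxon 1,Taxon 7),Taxon 5)) (rooted by Outgroup) and count the minimum state changes it requires (Fitch parsimony):
I: 2; II: 2; III: 1; IV: 1; V: 2.
Total tree length = 8.

8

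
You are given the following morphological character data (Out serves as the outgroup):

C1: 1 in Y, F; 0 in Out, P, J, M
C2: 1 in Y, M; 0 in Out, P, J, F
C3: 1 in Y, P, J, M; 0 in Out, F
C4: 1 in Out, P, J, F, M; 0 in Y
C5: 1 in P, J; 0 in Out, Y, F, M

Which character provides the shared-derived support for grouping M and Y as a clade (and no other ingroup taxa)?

C2

Character polarity is set by the outgroup: the derived state is whichever differs from the outgroup's state, so for C4 the derived state is '0', and for the remaining characters it is '1'.
C1 (state '1') occurs in F and Y but conflicts with the nesting implied by the other characters — most parsimoniously interpreted as homoplasy.
C2: derived state '1' in M and Y only — synapomorphy for {M, Y}.
C3 (derived state '1') is shared by J, M, P, and Y — a synapomorphy uniting that clade.
C4: derived state '0' in Y only — an autapomorphy, so it tells us nothing about relationships among taxa.
C5: derived state '1' in J and P only — synapomorphy for {J, P}.
Most parsimonious ingroup topology: (((Y,M),(P,J)),F).
The clade {M, Y} is supported by C2: its derived state '1' occurs in exactly those taxa and in no other taxon (including the outgroup).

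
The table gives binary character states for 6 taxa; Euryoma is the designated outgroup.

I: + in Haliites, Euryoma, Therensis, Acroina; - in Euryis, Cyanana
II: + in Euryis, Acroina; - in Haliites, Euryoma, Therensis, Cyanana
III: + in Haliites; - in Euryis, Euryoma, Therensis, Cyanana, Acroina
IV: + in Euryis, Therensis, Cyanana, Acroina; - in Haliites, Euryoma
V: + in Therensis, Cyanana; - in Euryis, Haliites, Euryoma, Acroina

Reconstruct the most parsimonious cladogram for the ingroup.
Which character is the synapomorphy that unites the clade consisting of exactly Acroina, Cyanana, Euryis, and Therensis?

Character polarity is set by the outgroup: the derived state is whichever differs from the outgroup's state, so for I the derived state is '-', and for the remaining characters it is '+'.
I (state '-') occurs in Cyanana and Euryis but conflicts with the nesting implied by the other characters — most parsimoniously interpreted as homoplasy.
Only Acroina and Euryis show the derived state '+' for II, supporting them as a clade.
III (derived state '+') is unique to Haliites (autapomorphy; uninformative for grouping).
IV: derived state '+' in Acroina, Cyanana, Euryis, and Therensis only — synapomorphy for {Acroina, Cyanana, Euryis, Therensis}.
Only Cyanana and Therensis show the derived state '+' for V, supporting them as a clade.
Most parsimonious ingroup topology: (Haliites,((Therensis,Cyanana),(Acroina,Euryis))).
The clade {Acroina, Cyanana, Euryis, Therensis} is supported by IV: its derived state '+' occurs in exactly those taxa and in no other taxon (including the outgroup).

IV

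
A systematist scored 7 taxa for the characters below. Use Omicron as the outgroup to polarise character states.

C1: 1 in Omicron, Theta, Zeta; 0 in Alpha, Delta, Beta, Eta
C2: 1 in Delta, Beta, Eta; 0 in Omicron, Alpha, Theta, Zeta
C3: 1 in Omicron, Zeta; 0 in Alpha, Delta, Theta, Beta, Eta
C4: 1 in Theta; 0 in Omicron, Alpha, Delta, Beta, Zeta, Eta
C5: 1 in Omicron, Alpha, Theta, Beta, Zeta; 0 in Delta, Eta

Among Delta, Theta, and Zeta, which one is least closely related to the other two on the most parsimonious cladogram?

Zeta

Character polarity is set by the outgroup: the derived state is whichever differs from the outgroup's state, so for C1, C3, C5 the derived state is '0', and for the remaining characters it is '1'.
C1: derived state '0' in Alpha, Beta, Delta, and Eta only — synapomorphy for {Alpha, Beta, Delta, Eta}.
C2 (derived state '1') is shared by Beta, Delta, and Eta — a synapomorphy uniting that clade.
Only Alpha, Beta, Delta, Eta, and Theta show the derived state '0' for C3, supporting them as a clade.
C4: derived state '1' in Theta only — an autapomorphy, so it tells us nothing about relationships among taxa.
C5 (derived state '0') is shared by Delta and Eta — a synapomorphy uniting that clade.
Most parsimonious ingroup topology: (((Alpha,((Delta,Eta),Beta)),Theta),Zeta).
Theta and Delta share a more recent common ancestor with each other than either does with Zeta, so Zeta is the least closely related of the three.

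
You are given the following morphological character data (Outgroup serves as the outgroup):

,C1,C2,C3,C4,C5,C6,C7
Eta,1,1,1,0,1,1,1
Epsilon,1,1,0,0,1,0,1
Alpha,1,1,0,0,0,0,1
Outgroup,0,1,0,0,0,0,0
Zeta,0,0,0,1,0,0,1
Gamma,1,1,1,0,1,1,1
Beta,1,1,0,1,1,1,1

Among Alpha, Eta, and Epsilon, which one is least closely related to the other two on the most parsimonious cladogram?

Character polarity is set by the outgroup: the derived state is whichever differs from the outgroup's state, so for C2 the derived state is '0', and for the remaining characters it is '1'.
C1 (derived state '1') is shared by Alpha, Beta, Epsilon, Eta, and Gamma — a synapomorphy uniting that clade.
C2 (derived state '0') is unique to Zeta (autapomorphy; uninformative for grouping).
Only Eta and Gamma show the derived state '1' for C3, supporting them as a clade.
C4 (state '1') occurs in Beta and Zeta but conflicts with the nesting implied by the other characters — most parsimoniously interpreted as homoplasy.
C5: derived state '1' in Beta, Epsilon, Eta, and Gamma only — synapomorphy for {Beta, Epsilon, Eta, Gamma}.
C6 (derived state '1') is shared by Beta, Eta, and Gamma — a synapomorphy uniting that clade.
C7 (derived state '1') is shared by all ingroup taxa — unites the whole ingroup.
Most parsimonious ingroup topology: (Zeta,(Alpha,(((Eta,Gamma),Beta),Epsilon))).
Epsilon and Eta share a more recent common ancestor with each other than either does with Alpha, so Alpha is the least closely related of the three.

Alpha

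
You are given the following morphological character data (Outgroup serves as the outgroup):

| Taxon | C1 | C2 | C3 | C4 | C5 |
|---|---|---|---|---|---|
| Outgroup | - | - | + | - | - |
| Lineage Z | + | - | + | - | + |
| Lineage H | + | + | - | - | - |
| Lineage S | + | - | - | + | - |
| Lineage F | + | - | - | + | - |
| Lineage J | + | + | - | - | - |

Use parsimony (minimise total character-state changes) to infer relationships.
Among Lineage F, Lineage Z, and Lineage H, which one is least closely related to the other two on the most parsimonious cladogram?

Lineage Z

Character polarity is set by the outgroup: the derived state is whichever differs from the outgroup's state, so for C3 the derived state is '-', and for the remaining characters it is '+'.
All ingroup taxa share the derived state '+' for C1; it defines the ingroup but does not resolve relationships within it.
Only Lineage H and Lineage J show the derived state '+' for C2, supporting them as a clade.
C3 (derived state '-') is shared by Lineage F, Lineage H, Lineage J, and Lineage S — a synapomorphy uniting that clade.
C4 (derived state '+') is shared by Lineage F and Lineage S — a synapomorphy uniting that clade.
C5: derived state '+' in Lineage Z only — an autapomorphy, so it tells us nothing about relationships among taxa.
Most parsimonious ingroup topology: (Lineage Z,((Lineage H,Lineage J),(Lineage S,Lineage F))).
Lineage H and Lineage F share a more recent common ancestor with each other than either does with Lineage Z, so Lineage Z is the least closely related of the three.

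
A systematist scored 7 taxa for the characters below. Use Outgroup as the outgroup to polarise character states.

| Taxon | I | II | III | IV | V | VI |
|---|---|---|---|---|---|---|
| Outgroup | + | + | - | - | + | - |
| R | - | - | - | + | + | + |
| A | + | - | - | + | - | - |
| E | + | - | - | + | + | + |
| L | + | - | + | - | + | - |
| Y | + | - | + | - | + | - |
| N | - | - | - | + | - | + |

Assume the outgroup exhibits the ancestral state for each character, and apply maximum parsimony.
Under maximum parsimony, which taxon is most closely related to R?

Character polarity is set by the outgroup: the derived state is whichever differs from the outgroup's state, so for I, II, V the derived state is '-', and for the remaining characters it is '+'.
I (derived state '-') is shared by N and R — a synapomorphy uniting that clade.
II (derived state '-') is shared by all ingroup taxa — unites the whole ingroup.
Only L and Y show the derived state '+' for III, supporting them as a clade.
Only A, E, N, and R show the derived state '+' for IV, supporting them as a clade.
V (state '-') occurs in A and N but conflicts with the nesting implied by the other characters — most parsimoniously interpreted as homoplasy.
VI: derived state '+' in E, N, and R only — synapomorphy for {E, N, R}.
Most parsimonious ingroup topology: ((((R,N),E),A),(L,Y)).
R and N form a cherry on this tree, so they are sister taxa.

N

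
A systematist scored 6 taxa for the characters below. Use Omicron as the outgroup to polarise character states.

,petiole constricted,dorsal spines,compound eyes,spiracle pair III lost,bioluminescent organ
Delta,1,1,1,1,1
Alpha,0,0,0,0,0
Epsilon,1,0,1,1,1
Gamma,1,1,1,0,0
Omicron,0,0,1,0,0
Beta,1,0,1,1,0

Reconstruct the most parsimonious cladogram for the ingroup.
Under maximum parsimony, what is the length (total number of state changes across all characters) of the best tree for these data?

Character polarity is set by the outgroup: the derived state is whichever differs from the outgroup's state, so for compound eyes the derived state is '0', and for the remaining characters it is '1'.
Only Beta, Delta, Epsilon, and Gamma show the derived state '1' for petiole constricted, supporting them as a clade.
dorsal spines groups Delta and Gamma, which is incompatible with the clades supported by the remaining characters; treating it as convergent (homoplasy) costs fewer steps than any alternative tree.
compound eyes: derived state '0' in Alpha only — an autapomorphy, so it tells us nothing about relationships among taxa.
spiracle pair III lost: derived state '1' in Beta, Delta, and Epsilon only — synapomorphy for {Beta, Delta, Epsilon}.
bioluminescent organ (derived state '1') is shared by Delta and Epsilon — a synapomorphy uniting that clade.
Most parsimonious ingroup topology: (Alpha,((Beta,(Delta,Epsilon)),Gamma)).
Changes per character on this tree: petiole constricted: 1; dorsal spines: 2; compound eyes: 1; spiracle pair III lost: 1; bioluminescent organ: 1.
Total = 6.

6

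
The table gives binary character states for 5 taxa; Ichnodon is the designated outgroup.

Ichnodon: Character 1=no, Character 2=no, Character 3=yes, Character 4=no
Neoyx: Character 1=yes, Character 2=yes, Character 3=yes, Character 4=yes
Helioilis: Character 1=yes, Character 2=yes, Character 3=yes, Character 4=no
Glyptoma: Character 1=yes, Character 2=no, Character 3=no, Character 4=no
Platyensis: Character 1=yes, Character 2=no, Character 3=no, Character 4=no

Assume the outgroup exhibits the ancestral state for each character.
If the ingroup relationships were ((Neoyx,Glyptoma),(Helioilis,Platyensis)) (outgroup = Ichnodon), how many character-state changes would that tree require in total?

Map each character onto ((Neoyx,Glyptoma),(Helioilis,Platyensis)) (rooted by Ichnodon) and count the minimum state changes it requires (Fitch parsimony):
Character 1: 1; Character 2: 2; Character 3: 2; Character 4: 1.
Total tree length = 6.

6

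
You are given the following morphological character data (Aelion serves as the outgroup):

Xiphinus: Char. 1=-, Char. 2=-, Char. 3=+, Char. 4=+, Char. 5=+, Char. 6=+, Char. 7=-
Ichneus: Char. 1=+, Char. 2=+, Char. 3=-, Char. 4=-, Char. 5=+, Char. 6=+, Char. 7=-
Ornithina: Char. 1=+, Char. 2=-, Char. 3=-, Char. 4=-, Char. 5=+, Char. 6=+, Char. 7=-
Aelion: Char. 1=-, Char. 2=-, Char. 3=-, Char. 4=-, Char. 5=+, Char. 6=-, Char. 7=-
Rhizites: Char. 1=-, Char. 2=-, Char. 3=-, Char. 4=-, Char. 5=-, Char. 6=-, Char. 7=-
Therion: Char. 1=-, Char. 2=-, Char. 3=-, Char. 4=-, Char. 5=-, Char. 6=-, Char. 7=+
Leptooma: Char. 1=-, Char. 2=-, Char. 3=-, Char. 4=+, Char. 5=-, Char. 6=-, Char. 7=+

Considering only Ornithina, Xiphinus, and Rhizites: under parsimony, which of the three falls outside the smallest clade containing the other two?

Character polarity is set by the outgroup: the derived state is whichever differs from the outgroup's state, so for Char. 5 the derived state is '-', and for the remaining characters it is '+'.
Char. 1 (derived state '+') is shared by Ichneus and Ornithina — a synapomorphy uniting that clade.
Char. 2: derived state '+' in Ichneus only — an autapomorphy, so it tells us nothing about relationships among taxa.
Char. 3: derived state '+' in Xiphinus only — an autapomorphy, so it tells us nothing about relationships among taxa.
Char. 4 (state '+') occurs in Leptooma and Xiphinus but conflicts with the nesting implied by the other characters — most parsimoniously interpreted as homoplasy.
Only Leptooma, Rhizites, and Therion show the derived state '-' for Char. 5, supporting them as a clade.
Char. 6: derived state '+' in Ichneus, Ornithina, and Xiphinus only — synapomorphy for {Ichneus, Ornithina, Xiphinus}.
Only Leptooma and Therion show the derived state '+' for Char. 7, supporting them as a clade.
Most parsimonious ingroup topology: (((Ornithina,Ichneus),Xiphinus),((Therion,Leptooma),Rhizites)).
Ornithina and Xiphinus share a more recent common ancestor with each other than either does with Rhizites, so Rhizites is the least closely related of the three.

Rhizites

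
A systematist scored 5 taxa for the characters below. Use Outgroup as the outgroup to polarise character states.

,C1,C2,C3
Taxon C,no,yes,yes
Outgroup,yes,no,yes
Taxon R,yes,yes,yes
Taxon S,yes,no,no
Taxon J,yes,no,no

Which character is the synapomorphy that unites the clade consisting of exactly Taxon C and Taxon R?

Character polarity is set by the outgroup: the derived state is whichever differs from the outgroup's state, so for C1, C3 the derived state is 'no', and for the remaining characters it is 'yes'.
C1 (derived state 'no') is unique to Taxon C (autapomorphy; uninformative for grouping).
C2: derived state 'yes' in Taxon C and Taxon R only — synapomorphy for {Taxon C, Taxon R}.
C3 (derived state 'no') is shared by Taxon J and Taxon S — a synapomorphy uniting that clade.
Most parsimonious ingroup topology: ((Taxon R,Taxon C),(Taxon S,Taxon J)).
The clade {Taxon C, Taxon R} is supported by C2: its derived state 'yes' occurs in exactly those taxa and in no other taxon (including the outgroup).

C2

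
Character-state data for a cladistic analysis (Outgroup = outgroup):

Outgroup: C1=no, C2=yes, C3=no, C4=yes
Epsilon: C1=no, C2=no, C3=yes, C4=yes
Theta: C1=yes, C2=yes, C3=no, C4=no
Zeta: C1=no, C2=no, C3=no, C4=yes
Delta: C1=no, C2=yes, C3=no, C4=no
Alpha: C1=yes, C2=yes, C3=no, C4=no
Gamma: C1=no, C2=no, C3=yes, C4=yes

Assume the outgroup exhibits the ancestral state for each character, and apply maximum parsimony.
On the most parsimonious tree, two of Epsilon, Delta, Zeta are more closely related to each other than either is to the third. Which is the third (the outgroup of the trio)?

Character polarity is set by the outgroup: the derived state is whichever differs from the outgroup's state, so for C2, C4 the derived state is 'no', and for the remaining characters it is 'yes'.
C1 (derived state 'yes') is shared by Alpha and Theta — a synapomorphy uniting that clade.
C2: derived state 'no' in Epsilon, Gamma, and Zeta only — synapomorphy for {Epsilon, Gamma, Zeta}.
Only Epsilon and Gamma show the derived state 'yes' for C3, supporting them as a clade.
C4 (derived state 'no') is shared by Alpha, Delta, and Theta — a synapomorphy uniting that clade.
Most parsimonious ingroup topology: (((Epsilon,Gamma),Zeta),((Theta,Alpha),Delta)).
Epsilon and Zeta share a more recent common ancestor with each other than either does with Delta, so Delta is the least closely related of the three.

Delta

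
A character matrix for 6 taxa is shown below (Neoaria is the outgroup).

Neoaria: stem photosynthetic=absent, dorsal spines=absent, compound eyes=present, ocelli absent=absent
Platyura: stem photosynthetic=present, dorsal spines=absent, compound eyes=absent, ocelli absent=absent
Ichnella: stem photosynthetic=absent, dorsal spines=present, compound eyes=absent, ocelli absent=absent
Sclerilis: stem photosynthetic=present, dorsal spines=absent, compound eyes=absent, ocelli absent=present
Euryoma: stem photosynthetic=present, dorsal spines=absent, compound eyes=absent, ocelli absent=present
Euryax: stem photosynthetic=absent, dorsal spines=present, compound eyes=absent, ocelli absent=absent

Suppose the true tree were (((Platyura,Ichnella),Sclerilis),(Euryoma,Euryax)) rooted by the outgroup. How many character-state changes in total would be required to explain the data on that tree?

8

Map each character onto (((Platyura,Ichnella),Sclerilis),(Euryoma,Euryax)) (rooted by Neoaria) and count the minimum state changes it requires (Fitch parsimony):
stem photosynthetic: 3; dorsal spines: 2; compound eyes: 1; ocelli absent: 2.
Total tree length = 8.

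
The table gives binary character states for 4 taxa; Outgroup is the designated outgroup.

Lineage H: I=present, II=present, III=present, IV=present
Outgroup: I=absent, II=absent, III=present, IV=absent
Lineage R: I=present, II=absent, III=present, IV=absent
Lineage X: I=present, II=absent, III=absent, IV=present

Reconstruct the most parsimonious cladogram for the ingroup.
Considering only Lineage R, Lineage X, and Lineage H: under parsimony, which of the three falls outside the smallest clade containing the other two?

Lineage R

Character polarity is set by the outgroup: the derived state is whichever differs from the outgroup's state, so for III the derived state is 'absent', and for the remaining characters it is 'present'.
All ingroup taxa share the derived state 'present' for I; it defines the ingroup but does not resolve relationships within it.
II (derived state 'present') is unique to Lineage H (autapomorphy; uninformative for grouping).
III (derived state 'absent') is unique to Lineage X (autapomorphy; uninformative for grouping).
IV (derived state 'present') is shared by Lineage H and Lineage X — a synapomorphy uniting that clade.
Most parsimonious ingroup topology: (Lineage R,(Lineage H,Lineage X)).
Lineage X and Lineage H share a more recent common ancestor with each other than either does with Lineage R, so Lineage R is the least closely related of the three.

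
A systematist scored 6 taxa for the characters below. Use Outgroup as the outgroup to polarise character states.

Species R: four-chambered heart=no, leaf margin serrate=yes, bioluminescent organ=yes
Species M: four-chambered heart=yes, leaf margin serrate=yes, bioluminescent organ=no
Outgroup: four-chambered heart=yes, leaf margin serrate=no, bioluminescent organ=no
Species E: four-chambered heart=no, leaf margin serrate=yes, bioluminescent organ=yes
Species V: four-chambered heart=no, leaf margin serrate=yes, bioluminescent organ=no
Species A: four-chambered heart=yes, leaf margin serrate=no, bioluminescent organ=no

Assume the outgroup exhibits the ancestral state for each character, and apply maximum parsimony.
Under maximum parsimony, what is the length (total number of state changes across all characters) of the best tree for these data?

3

Character polarity is set by the outgroup: the derived state is whichever differs from the outgroup's state, so for four-chambered heart the derived state is 'no', and for the remaining characters it is 'yes'.
four-chambered heart: derived state 'no' in Species E, Species R, and Species V only — synapomorphy for {Species E, Species R, Species V}.
Only Species E, Species M, Species R, and Species V show the derived state 'yes' for leaf margin serrate, supporting them as a clade.
Only Species E and Species R show the derived state 'yes' for bioluminescent organ, supporting them as a clade.
Most parsimonious ingroup topology: ((Species M,(Species V,(Species R,Species E))),Species A).
Changes per character on this tree: four-chambered heart: 1; leaf margin serrate: 1; bioluminescent organ: 1.
Total = 3.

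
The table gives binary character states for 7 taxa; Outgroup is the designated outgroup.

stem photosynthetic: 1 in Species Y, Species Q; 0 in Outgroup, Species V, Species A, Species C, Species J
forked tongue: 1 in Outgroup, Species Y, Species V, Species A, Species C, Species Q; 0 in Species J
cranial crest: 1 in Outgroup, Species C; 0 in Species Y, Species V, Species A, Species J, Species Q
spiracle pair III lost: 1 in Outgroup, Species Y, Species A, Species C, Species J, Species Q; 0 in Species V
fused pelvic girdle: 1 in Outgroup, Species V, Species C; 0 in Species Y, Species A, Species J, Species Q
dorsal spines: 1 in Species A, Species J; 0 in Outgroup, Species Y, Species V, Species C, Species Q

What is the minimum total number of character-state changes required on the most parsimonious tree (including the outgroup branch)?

Character polarity is set by the outgroup: the derived state is whichever differs from the outgroup's state, so for forked tongue, cranial crest, spiracle pair III lost, fused pelvic girdle the derived state is '0', and for the remaining characters it is '1'.
Only Species Q and Species Y show the derived state '1' for stem photosynthetic, supporting them as a clade.
forked tongue (derived state '0') is unique to Species J (autapomorphy; uninformative for grouping).
cranial crest (derived state '0') is shared by Species A, Species J, Species Q, Species V, and Species Y — a synapomorphy uniting that clade.
spiracle pair III lost (derived state '0') is unique to Species V (autapomorphy; uninformative for grouping).
fused pelvic girdle: derived state '0' in Species A, Species J, Species Q, and Species Y only — synapomorphy for {Species A, Species J, Species Q, Species Y}.
dorsal spines: derived state '1' in Species A and Species J only — synapomorphy for {Species A, Species J}.
Most parsimonious ingroup topology: ((((Species Y,Species Q),(Species A,Species J)),Species V),Species C).
Changes per character on this tree: stem photosynthetic: 1; forked tongue: 1; cranial crest: 1; spiracle pair III lost: 1; fused pelvic girdle: 1; dorsal spines: 1.
Total = 6.

6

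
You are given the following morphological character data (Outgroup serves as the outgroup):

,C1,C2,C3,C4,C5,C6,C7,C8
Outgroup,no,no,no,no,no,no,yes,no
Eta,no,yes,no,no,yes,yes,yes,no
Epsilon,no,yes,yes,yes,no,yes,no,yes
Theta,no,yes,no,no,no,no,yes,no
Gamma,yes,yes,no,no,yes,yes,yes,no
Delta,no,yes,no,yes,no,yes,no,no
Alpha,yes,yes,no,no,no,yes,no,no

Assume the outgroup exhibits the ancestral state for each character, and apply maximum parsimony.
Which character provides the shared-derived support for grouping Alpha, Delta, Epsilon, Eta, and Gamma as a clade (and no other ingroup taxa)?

Character polarity is set by the outgroup: the derived state is whichever differs from the outgroup's state, so for C7 the derived state is 'no', and for the remaining characters it is 'yes'.
C1 (state 'yes') occurs in Alpha and Gamma but conflicts with the nesting implied by the other characters — most parsimoniously interpreted as homoplasy.
C2 (derived state 'yes') is shared by all ingroup taxa — unites the whole ingroup.
C3: derived state 'yes' in Epsilon only — an autapomorphy, so it tells us nothing about relationships among taxa.
C4 (derived state 'yes') is shared by Delta and Epsilon — a synapomorphy uniting that clade.
C5: derived state 'yes' in Eta and Gamma only — synapomorphy for {Eta, Gamma}.
C6 (derived state 'yes') is shared by Alpha, Delta, Epsilon, Eta, and Gamma — a synapomorphy uniting that clade.
Only Alpha, Delta, and Epsilon show the derived state 'no' for C7, supporting them as a clade.
C8: derived state 'yes' in Epsilon only — an autapomorphy, so it tells us nothing about relationships among taxa.
Most parsimonious ingroup topology: (((Eta,Gamma),((Epsilon,Delta),Alpha)),Theta).
The clade {Alpha, Delta, Epsilon, Eta, Gamma} is supported by C6: its derived state 'yes' occurs in exactly those taxa and in no other taxon (including the outgroup).

C6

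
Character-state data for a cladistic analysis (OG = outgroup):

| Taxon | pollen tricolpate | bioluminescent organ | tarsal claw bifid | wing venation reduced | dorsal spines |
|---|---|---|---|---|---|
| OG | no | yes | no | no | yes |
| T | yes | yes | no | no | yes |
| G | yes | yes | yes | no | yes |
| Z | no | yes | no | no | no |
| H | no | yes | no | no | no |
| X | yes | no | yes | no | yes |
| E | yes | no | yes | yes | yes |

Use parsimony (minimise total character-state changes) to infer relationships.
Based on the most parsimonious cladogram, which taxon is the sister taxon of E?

X

Character polarity is set by the outgroup: the derived state is whichever differs from the outgroup's state, so for bioluminescent organ, dorsal spines the derived state is 'no', and for the remaining characters it is 'yes'.
Only E, G, T, and X show the derived state 'yes' for pollen tricolpate, supporting them as a clade.
bioluminescent organ: derived state 'no' in E and X only — synapomorphy for {E, X}.
tarsal claw bifid (derived state 'yes') is shared by E, G, and X — a synapomorphy uniting that clade.
wing venation reduced: derived state 'yes' in E only — an autapomorphy, so it tells us nothing about relationships among taxa.
Only H and Z show the derived state 'no' for dorsal spines, supporting them as a clade.
Most parsimonious ingroup topology: ((T,(G,(X,E))),(Z,H)).
E and X form a cherry on this tree, so they are sister taxa.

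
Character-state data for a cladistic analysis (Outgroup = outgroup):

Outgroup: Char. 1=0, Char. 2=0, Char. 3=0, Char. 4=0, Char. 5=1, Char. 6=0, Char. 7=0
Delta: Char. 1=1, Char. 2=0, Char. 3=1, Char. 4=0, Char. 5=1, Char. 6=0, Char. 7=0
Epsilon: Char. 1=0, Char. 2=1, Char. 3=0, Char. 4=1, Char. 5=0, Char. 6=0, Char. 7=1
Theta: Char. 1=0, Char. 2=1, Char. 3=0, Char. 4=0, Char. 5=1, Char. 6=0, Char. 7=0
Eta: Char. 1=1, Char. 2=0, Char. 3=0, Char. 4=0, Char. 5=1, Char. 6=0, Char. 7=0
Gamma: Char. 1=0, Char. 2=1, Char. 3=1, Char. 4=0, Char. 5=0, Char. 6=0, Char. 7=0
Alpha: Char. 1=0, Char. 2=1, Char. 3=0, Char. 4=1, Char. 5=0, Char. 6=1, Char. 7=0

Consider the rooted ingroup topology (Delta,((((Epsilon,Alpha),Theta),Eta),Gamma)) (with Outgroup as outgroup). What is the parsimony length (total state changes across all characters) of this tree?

Map each character onto (Delta,((((Epsilon,Alpha),Theta),Eta),Gamma)) (rooted by Outgroup) and count the minimum state changes it requires (Fitch parsimony):
Char. 1: 2; Char. 2: 2; Char. 3: 2; Char. 4: 1; Char. 5: 2; Char. 6: 1; Char. 7: 1.
Total tree length = 11.

11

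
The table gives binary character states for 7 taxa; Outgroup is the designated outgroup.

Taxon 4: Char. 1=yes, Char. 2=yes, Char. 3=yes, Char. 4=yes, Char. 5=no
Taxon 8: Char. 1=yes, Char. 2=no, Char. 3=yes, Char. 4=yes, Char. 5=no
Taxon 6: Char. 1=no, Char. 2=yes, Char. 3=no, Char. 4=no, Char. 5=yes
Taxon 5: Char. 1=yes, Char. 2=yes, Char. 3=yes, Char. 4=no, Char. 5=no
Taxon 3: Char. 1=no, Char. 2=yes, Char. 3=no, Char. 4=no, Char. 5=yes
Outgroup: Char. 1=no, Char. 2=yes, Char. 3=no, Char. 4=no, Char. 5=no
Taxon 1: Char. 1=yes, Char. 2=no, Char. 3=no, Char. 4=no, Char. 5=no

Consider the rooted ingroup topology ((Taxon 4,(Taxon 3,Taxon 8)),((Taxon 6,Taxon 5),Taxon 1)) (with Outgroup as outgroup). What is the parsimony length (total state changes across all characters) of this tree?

12

Map each character onto ((Taxon 4,(Taxon 3,Taxon 8)),((Taxon 6,Taxon 5),Taxon 1)) (rooted by Outgroup) and count the minimum state changes it requires (Fitch parsimony):
Char. 1: 3; Char. 2: 2; Char. 3: 3; Char. 4: 2; Char. 5: 2.
Total tree length = 12.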